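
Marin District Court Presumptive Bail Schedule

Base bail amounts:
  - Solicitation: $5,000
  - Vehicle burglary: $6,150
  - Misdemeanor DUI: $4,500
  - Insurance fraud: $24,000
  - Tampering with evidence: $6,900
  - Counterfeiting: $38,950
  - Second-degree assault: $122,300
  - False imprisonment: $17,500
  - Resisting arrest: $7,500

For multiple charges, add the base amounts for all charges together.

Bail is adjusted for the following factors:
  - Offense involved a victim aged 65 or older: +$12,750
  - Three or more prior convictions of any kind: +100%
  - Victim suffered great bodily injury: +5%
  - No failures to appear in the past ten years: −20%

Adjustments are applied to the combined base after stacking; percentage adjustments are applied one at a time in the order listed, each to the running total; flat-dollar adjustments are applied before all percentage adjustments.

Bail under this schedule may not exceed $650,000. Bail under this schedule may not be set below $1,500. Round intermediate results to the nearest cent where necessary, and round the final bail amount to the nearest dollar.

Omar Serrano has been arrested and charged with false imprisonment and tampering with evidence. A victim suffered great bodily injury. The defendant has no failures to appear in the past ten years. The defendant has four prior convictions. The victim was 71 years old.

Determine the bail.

Base amounts from the schedule: false imprisonment $17,500; tampering with evidence $6,900.
Stacking rule: sum of all bases. $17,500 + $6,900 = $24,400.
Offense involved a victim aged 65 or older (+$12,750 flat): $24,400 + $12,750 = $37,150.
Three or more prior convictions of any kind (+100%): $37,150 × 2 = $74,300.
Victim suffered great bodily injury (+5%): $74,300 × 1.05 = $78,015.
No failures to appear in the past ten years (−20%): $78,015 × 0.8 = $62,412.
$62,412 is within the $650,000 maximum.
$62,412 is at or above the $1,500 minimum.

$62,412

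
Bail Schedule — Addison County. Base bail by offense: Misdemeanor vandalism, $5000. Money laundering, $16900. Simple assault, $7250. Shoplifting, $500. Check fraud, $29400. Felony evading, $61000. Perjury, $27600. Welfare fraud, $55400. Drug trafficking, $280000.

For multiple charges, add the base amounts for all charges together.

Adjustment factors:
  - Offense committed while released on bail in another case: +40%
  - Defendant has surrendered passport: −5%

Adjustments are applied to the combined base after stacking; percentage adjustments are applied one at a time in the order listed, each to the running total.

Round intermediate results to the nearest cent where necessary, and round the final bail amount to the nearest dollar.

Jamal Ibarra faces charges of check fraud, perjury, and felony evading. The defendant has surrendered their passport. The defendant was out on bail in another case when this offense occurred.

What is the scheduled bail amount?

Base amounts from the schedule: check fraud $29400; perjury $27600; felony evading $61000.
Stacking rule: sum of all bases. $29400 + $27600 + $61000 = $118000.
Offense committed while released on bail in another case (+40%): $118000 × 1.4 = $165200.
Defendant has surrendered passport (−5%): $165200 × 0.95 = $156940.

$156940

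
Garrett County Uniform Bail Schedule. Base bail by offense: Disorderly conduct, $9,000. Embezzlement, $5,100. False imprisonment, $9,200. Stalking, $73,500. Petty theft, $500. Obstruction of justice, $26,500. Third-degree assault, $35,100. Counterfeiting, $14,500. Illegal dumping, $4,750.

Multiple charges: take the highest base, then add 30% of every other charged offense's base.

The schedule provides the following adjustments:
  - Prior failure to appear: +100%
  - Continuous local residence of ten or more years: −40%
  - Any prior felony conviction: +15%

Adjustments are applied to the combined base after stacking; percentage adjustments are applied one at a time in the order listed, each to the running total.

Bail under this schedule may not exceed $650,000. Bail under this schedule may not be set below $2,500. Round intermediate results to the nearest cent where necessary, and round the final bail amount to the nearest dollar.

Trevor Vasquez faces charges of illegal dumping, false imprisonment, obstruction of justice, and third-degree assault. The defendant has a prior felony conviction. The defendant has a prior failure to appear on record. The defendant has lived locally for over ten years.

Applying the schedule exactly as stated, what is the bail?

Base amounts from the schedule: illegal dumping $4,750; false imprisonment $9,200; obstruction of justice $26,500; third-degree assault $35,100.
Stacking rule: highest base plus 30% of each additional charge. Highest is third-degree assault at $35,100. Additional: $4,750 × 30% = $1,425; $9,200 × 30% = $2,760; $26,500 × 30% = $7,950. Combined base = $35,100 + $12,135 = $47,235.
Prior failure to appear (+100%): $47,235 × 2 = $94,470.
Continuous local residence of ten or more years (−40%): $94,470 × 0.6 = $56,682.
Any prior felony conviction (+15%): $56,682 × 1.15 = $65,184.30.
$65,184.30 is within the $650,000 maximum.
$65,184.30 is at or above the $2,500 minimum.
Rounded to the nearest dollar: $65,184.

$65,184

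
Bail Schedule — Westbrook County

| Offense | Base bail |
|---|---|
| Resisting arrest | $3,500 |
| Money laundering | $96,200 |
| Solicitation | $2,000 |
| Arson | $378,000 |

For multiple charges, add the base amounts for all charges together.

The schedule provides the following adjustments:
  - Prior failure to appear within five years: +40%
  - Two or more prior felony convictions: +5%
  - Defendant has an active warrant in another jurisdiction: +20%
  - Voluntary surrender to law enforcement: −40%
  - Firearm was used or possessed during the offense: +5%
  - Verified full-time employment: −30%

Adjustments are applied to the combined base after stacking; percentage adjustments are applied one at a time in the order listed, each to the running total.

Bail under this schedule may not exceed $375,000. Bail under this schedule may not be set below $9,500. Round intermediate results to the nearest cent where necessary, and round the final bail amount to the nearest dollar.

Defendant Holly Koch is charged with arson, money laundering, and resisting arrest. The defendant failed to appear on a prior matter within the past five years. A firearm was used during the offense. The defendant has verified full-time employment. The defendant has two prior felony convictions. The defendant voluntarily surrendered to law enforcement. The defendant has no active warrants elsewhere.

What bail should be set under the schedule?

Base amounts from the schedule: arson $378,000; money laundering $96,200; resisting arrest $3,500.
Stacking rule: sum of all bases. $378,000 + $96,200 + $3,500 = $477,700.
Prior failure to appear within five years (+40%): $477,700 × 1.4 = $668,780.
Two or more prior felony convictions (+5%): $668,780 × 1.05 = $702,219.
Voluntary surrender to law enforcement (−40%): $702,219 × 0.6 = $421,331.40.
Firearm was used or possessed during the offense (+5%): $421,331.40 × 1.05 = $442,397.97.
Verified full-time employment (−30%): $442,397.97 × 0.7 = $309,678.58.
$309,678.58 is within the $375,000 maximum.
$309,678.58 is at or above the $9,500 minimum.
Rounded to the nearest dollar: $309,679.

$309,679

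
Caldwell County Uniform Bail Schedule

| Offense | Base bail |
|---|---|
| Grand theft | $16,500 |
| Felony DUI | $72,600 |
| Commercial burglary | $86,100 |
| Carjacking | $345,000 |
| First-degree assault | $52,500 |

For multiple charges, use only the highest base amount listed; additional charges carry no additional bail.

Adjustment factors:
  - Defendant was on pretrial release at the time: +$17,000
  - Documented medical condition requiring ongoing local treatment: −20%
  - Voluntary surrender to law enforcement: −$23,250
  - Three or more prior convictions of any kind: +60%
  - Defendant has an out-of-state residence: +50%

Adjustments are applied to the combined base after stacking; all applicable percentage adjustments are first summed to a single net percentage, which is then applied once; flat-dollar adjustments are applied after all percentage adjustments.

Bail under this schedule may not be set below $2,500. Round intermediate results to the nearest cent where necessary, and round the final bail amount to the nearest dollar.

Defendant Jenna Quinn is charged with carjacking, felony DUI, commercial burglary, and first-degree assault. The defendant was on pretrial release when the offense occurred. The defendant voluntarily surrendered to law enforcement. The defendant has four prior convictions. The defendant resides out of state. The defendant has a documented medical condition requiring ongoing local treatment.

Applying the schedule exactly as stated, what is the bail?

Base amounts from the schedule: carjacking $345,000; felony DUI $72,600; commercial burglary $86,100; first-degree assault $52,500.
Stacking rule: use the highest base only. Highest is carjacking at $345,000. Combined base = $345,000.
Net percentage adjustment: −20% +60% +50% = +90%. $345,000 × 1.9 = $655,500.
Defendant was on pretrial release at the time (+$17,000 flat): $655,500 + $17,000 = $672,500.
Voluntary surrender to law enforcement (−$23,250 flat): $672,500 − $23,250 = $649,250.
$649,250 is at or above the $2,500 minimum.

$649,250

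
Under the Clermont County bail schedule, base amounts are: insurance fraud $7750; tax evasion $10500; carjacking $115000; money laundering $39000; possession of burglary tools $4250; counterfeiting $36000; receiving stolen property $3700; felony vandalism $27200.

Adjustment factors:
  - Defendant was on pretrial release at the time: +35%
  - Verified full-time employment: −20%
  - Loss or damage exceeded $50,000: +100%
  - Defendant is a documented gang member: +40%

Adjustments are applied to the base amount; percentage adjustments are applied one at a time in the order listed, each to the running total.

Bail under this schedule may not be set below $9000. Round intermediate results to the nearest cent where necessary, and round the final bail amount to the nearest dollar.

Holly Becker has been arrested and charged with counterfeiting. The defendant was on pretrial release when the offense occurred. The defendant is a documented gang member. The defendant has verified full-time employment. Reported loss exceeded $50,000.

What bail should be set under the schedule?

Base amounts from the schedule: counterfeiting $36000.
Single charge. Combined base = $36000.
Defendant was on pretrial release at the time (+35%): $36000 × 1.35 = $48600.
Verified full-time employment (−20%): $48600 × 0.8 = $38880.
Loss or damage exceeded $50,000 (+100%): $38880 × 2 = $77760.
Defendant is a documented gang member (+40%): $77760 × 1.4 = $108864.
$108864 is at or above the $9000 minimum.

$108864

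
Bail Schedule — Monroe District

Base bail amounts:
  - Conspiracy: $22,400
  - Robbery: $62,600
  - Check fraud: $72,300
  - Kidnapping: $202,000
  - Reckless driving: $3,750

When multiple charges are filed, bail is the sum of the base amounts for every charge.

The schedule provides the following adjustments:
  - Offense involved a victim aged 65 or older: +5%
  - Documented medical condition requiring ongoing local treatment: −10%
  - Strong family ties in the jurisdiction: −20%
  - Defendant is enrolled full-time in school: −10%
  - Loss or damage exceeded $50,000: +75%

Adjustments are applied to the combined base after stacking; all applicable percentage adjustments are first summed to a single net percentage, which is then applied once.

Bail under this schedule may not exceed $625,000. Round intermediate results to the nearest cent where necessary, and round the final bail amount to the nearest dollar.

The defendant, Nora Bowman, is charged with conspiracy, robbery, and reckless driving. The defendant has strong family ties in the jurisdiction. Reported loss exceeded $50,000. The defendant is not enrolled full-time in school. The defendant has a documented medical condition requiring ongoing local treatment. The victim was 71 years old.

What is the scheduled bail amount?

Base amounts from the schedule: conspiracy $22,400; robbery $62,600; reckless driving $3,750.
Stacking rule: sum of all bases. $22,400 + $62,600 + $3,750 = $88,750.
Net percentage adjustment: +5% −10% −20% +75% = +50%. $88,750 × 1.5 = $133,125.
$133,125 is within the $625,000 maximum.

$133,125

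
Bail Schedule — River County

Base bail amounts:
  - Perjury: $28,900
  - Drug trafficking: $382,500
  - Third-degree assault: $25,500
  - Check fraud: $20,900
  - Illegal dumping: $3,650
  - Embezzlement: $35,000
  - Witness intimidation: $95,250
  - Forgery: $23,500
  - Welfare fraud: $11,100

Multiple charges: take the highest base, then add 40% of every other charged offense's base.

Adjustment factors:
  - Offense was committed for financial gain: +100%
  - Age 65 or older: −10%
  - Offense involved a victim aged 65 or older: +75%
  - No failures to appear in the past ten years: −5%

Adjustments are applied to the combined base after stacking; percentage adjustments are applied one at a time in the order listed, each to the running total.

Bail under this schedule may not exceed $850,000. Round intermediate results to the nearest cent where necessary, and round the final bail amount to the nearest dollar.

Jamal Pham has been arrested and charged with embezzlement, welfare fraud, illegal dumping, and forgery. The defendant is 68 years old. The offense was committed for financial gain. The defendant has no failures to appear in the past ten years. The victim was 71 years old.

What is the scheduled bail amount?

Base amounts from the schedule: embezzlement $35,000; welfare fraud $11,100; illegal dumping $3,650; forgery $23,500.
Stacking rule: highest base plus 40% of each additional charge. Highest is embezzlement at $35,000. Additional: $11,100 × 40% = $4,440; $3,650 × 40% = $1,460; $23,500 × 40% = $9,400. Combined base = $35,000 + $15,300 = $50,300.
Offense was committed for financial gain (+100%): $50,300 × 2 = $100,600.
Age 65 or older (−10%): $100,600 × 0.9 = $90,540.
Offense involved a victim aged 65 or older (+75%): $90,540 × 1.75 = $158,445.
No failures to appear in the past ten years (−5%): $158,445 × 0.95 = $150,522.75.
$150,522.75 is within the $850,000 maximum.
Rounded to the nearest dollar: $150,523.

$150,523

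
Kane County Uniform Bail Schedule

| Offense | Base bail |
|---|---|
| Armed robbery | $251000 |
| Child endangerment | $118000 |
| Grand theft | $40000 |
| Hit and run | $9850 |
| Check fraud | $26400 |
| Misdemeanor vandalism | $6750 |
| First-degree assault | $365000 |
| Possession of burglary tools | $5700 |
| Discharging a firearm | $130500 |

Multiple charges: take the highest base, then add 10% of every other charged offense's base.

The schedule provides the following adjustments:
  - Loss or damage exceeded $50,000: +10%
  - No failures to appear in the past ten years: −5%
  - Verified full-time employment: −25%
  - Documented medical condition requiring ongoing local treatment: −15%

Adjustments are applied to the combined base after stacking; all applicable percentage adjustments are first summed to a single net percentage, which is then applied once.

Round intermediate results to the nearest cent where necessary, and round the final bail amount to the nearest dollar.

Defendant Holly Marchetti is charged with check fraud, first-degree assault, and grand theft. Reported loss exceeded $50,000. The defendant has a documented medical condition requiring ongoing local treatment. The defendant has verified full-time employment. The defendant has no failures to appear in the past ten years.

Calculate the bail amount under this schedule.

Base amounts from the schedule: check fraud $26400; first-degree assault $365000; grand theft $40000.
Stacking rule: highest base plus 10% of each additional charge. Highest is first-degree assault at $365000. Additional: $26400 × 10% = $2640; $40000 × 10% = $4000. Combined base = $365000 + $6640 = $371640.
Net percentage adjustment: +10% −5% −25% −15% = −35%. $371640 × 0.65 = $241566.

$241566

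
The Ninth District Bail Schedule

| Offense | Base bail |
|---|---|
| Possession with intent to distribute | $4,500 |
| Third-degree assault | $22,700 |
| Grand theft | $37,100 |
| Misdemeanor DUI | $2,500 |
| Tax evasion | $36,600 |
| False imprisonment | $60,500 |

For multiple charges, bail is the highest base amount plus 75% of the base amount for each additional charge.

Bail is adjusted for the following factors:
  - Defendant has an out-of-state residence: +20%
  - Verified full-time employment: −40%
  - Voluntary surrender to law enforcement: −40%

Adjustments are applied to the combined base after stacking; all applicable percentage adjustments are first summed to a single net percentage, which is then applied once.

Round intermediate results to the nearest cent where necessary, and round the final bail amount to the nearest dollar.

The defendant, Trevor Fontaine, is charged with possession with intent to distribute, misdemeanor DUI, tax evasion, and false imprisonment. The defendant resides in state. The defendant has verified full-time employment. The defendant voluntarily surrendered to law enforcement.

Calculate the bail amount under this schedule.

$18,640

Base amounts from the schedule: possession with intent to distribute $4,500; misdemeanor DUI $2,500; tax evasion $36,600; false imprisonment $60,500.
Stacking rule: highest base plus 75% of each additional charge. Highest is false imprisonment at $60,500. Additional: $4,500 × 75% = $3,375; $2,500 × 75% = $1,875; $36,600 × 75% = $27,450. Combined base = $60,500 + $32,700 = $93,200.
Net percentage adjustment: −40% −40% = −80%. $93,200 × 0.2 = $18,640.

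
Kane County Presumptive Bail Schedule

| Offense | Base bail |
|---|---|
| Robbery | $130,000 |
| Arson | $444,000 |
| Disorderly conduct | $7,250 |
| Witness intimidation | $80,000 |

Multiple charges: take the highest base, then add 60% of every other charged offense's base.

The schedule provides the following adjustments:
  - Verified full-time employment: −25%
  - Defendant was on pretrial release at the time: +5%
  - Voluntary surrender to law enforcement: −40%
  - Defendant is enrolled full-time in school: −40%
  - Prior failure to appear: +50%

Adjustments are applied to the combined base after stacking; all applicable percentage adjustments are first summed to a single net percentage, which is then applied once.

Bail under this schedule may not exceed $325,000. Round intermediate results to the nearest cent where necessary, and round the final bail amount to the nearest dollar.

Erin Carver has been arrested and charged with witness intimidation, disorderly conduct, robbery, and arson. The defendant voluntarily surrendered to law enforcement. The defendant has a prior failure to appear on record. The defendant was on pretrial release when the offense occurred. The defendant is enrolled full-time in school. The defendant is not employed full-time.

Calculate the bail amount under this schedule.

Base amounts from the schedule: witness intimidation $80,000; disorderly conduct $7,250; robbery $130,000; arson $444,000.
Stacking rule: highest base plus 60% of each additional charge. Highest is arson at $444,000. Additional: $80,000 × 60% = $48,000; $7,250 × 60% = $4,350; $130,000 × 60% = $78,000. Combined base = $444,000 + $130,350 = $574,350.
Net percentage adjustment: +5% −40% −40% +50% = −25%. $574,350 × 0.75 = $430,762.50.
Result $430,762.50 exceeds the maximum of $325,000; bail is capped at $325,000.

$325,000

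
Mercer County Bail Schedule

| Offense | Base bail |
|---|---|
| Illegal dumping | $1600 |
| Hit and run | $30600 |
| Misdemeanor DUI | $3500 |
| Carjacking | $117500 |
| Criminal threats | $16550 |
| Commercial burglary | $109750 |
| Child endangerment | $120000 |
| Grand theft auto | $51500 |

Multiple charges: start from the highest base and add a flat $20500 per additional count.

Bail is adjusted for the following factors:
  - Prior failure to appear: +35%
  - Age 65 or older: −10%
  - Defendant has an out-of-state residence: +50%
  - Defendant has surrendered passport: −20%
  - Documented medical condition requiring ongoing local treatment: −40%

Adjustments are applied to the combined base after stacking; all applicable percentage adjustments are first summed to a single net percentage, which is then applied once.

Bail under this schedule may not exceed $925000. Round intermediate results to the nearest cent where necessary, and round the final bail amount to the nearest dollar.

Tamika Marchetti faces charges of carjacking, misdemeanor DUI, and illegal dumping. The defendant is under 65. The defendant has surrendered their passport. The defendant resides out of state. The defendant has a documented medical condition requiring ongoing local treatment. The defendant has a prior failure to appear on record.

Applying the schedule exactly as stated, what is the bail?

$198125

Base amounts from the schedule: carjacking $117500; misdemeanor DUI $3500; illegal dumping $1600.
Stacking rule: highest base plus $20500 per additional charge. Highest is carjacking at $117500; 2 additional charges → +$41000. Combined base = $158500.
Net percentage adjustment: +35% +50% −20% −40% = +25%. $158500 × 1.25 = $198125.
$198125 is within the $925000 maximum.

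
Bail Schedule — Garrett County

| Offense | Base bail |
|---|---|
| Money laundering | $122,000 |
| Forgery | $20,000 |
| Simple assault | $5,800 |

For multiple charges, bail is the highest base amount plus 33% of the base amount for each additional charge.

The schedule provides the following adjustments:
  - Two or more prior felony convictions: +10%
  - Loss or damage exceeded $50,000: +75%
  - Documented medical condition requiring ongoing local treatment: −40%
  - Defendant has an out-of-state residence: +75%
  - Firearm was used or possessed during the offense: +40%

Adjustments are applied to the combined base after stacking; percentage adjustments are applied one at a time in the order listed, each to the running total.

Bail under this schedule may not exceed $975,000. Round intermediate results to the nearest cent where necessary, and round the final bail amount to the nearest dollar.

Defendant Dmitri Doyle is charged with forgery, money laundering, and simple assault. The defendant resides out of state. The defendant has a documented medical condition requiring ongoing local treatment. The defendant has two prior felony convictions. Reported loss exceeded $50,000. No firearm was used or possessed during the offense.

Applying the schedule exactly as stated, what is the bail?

$263,801

Base amounts from the schedule: forgery $20,000; money laundering $122,000; simple assault $5,800.
Stacking rule: highest base plus 33% of each additional charge. Highest is money laundering at $122,000. Additional: $20,000 × 33% = $6,600; $5,800 × 33% = $1,914. Combined base = $122,000 + $8,514 = $130,514.
Two or more prior felony convictions (+10%): $130,514 × 1.1 = $143,565.40.
Loss or damage exceeded $50,000 (+75%): $143,565.40 × 1.75 = $251,239.45.
Documented medical condition requiring ongoing local treatment (−40%): $251,239.45 × 0.6 = $150,743.67.
Defendant has an out-of-state residence (+75%): $150,743.67 × 1.75 = $263,801.42.
$263,801.42 is within the $975,000 maximum.
Rounded to the nearest dollar: $263,801.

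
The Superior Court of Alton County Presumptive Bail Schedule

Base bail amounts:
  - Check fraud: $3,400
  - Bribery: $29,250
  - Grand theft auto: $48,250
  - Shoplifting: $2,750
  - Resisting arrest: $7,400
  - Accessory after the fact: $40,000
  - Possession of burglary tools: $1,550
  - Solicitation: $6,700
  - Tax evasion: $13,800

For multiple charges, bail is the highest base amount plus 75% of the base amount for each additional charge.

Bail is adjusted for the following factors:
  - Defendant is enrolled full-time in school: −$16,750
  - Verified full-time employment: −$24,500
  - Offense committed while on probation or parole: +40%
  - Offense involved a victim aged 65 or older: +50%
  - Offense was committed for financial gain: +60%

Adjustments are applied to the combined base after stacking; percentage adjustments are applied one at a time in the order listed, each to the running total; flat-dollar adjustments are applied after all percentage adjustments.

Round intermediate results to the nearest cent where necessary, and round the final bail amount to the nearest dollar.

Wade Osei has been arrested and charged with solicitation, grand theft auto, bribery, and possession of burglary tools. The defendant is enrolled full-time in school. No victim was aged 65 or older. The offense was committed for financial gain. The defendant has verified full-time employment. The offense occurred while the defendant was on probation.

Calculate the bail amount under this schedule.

$129,830

Base amounts from the schedule: solicitation $6,700; grand theft auto $48,250; bribery $29,250; possession of burglary tools $1,550.
Stacking rule: highest base plus 75% of each additional charge. Highest is grand theft auto at $48,250. Additional: $6,700 × 75% = $5,025; $29,250 × 75% = $21,937.50; $1,550 × 75% = $1,162.50. Combined base = $48,250 + $28,125 = $76,375.
Offense committed while on probation or parole (+40%): $76,375 × 1.4 = $106,925.
Offense was committed for financial gain (+60%): $106,925 × 1.6 = $171,080.
Defendant is enrolled full-time in school (−$16,750 flat): $171,080 − $16,750 = $154,330.
Verified full-time employment (−$24,500 flat): $154,330 − $24,500 = $129,830.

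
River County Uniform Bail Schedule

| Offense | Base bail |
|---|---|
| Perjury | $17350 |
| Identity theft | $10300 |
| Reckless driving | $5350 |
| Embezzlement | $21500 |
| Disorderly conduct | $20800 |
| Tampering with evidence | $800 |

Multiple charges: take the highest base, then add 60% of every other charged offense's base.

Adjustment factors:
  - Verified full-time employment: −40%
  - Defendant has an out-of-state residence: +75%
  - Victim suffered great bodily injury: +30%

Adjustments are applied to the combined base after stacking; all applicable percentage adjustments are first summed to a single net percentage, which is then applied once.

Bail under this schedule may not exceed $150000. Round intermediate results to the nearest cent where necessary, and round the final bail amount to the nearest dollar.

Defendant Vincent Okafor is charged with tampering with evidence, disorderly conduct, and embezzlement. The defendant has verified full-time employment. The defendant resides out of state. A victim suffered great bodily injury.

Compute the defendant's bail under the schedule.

$56859

Base amounts from the schedule: tampering with evidence $800; disorderly conduct $20800; embezzlement $21500.
Stacking rule: highest base plus 60% of each additional charge. Highest is embezzlement at $21500. Additional: $800 × 60% = $480; $20800 × 60% = $12480. Combined base = $21500 + $12960 = $34460.
Net percentage adjustment: −40% +75% +30% = +65%. $34460 × 1.65 = $56859.
$56859 is within the $150000 maximum.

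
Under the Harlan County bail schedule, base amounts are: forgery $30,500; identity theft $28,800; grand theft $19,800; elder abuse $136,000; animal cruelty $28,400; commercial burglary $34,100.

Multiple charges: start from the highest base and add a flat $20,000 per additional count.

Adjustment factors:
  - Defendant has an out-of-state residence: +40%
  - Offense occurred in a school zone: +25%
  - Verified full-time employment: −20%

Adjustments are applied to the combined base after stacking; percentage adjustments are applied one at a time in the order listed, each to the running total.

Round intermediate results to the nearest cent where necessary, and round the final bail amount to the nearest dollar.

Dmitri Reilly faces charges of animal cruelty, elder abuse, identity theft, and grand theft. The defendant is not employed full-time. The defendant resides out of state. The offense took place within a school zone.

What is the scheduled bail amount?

$343,000

Base amounts from the schedule: animal cruelty $28,400; elder abuse $136,000; identity theft $28,800; grand theft $19,800.
Stacking rule: highest base plus $20,000 per additional charge. Highest is elder abuse at $136,000; 3 additional charges → +$60,000. Combined base = $196,000.
Defendant has an out-of-state residence (+40%): $196,000 × 1.4 = $274,400.
Offense occurred in a school zone (+25%): $274,400 × 1.25 = $343,000.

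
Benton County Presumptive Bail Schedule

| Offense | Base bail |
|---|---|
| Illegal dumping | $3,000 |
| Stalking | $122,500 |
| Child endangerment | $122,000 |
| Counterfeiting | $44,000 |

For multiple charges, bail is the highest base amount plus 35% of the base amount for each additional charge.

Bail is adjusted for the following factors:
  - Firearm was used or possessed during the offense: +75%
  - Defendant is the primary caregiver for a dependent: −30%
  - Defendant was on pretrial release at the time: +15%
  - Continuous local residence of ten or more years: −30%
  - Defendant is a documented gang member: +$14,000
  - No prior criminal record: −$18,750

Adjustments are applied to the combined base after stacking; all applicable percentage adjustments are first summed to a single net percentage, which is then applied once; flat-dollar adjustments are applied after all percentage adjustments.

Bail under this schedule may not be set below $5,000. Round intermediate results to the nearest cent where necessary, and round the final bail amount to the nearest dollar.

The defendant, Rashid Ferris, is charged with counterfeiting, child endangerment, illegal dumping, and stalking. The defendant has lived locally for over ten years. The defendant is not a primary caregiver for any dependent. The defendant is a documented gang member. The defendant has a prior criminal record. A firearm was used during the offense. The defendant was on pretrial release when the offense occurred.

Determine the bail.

$304,640

Base amounts from the schedule: counterfeiting $44,000; child endangerment $122,000; illegal dumping $3,000; stalking $122,500.
Stacking rule: highest base plus 35% of each additional charge. Highest is stalking at $122,500. Additional: $44,000 × 35% = $15,400; $122,000 × 35% = $42,700; $3,000 × 35% = $1,050. Combined base = $122,500 + $59,150 = $181,650.
Net percentage adjustment: +75% +15% −30% = +60%. $181,650 × 1.6 = $290,640.
Defendant is a documented gang member (+$14,000 flat): $290,640 + $14,000 = $304,640.
$304,640 is at or above the $5,000 minimum.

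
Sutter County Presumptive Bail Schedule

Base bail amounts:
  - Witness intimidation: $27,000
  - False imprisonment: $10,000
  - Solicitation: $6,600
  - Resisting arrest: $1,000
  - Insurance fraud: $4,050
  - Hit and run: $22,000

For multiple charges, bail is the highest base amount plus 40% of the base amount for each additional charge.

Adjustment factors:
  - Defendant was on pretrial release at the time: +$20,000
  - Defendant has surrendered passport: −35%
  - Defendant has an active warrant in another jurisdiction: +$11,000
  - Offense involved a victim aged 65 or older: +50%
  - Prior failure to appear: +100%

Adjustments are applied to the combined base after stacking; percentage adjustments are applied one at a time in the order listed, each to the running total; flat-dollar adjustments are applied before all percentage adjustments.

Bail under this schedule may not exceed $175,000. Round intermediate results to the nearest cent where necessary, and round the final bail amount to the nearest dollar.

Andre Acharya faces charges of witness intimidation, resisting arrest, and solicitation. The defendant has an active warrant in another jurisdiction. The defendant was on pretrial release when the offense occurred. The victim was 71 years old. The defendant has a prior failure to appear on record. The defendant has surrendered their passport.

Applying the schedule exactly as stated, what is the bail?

$119,028

Base amounts from the schedule: witness intimidation $27,000; resisting arrest $1,000; solicitation $6,600.
Stacking rule: highest base plus 40% of each additional charge. Highest is witness intimidation at $27,000. Additional: $1,000 × 40% = $400; $6,600 × 40% = $2,640. Combined base = $27,000 + $3,040 = $30,040.
Defendant was on pretrial release at the time (+$20,000 flat): $30,040 + $20,000 = $50,040.
Defendant has an active warrant in another jurisdiction (+$11,000 flat): $50,040 + $11,000 = $61,040.
Defendant has surrendered passport (−35%): $61,040 × 0.65 = $39,676.
Offense involved a victim aged 65 or older (+50%): $39,676 × 1.5 = $59,514.
Prior failure to appear (+100%): $59,514 × 2 = $119,028.
$119,028 is within the $175,000 maximum.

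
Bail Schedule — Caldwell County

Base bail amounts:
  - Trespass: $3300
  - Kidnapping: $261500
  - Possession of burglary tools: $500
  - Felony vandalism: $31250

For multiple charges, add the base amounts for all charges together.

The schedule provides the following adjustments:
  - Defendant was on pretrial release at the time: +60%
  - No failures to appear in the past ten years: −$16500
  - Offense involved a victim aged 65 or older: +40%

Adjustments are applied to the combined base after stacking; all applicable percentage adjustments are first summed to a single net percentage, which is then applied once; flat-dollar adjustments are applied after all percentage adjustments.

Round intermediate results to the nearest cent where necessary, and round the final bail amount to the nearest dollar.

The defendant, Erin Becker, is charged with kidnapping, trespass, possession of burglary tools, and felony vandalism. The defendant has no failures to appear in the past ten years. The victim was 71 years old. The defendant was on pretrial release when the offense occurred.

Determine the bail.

Base amounts from the schedule: kidnapping $261500; trespass $3300; possession of burglary tools $500; felony vandalism $31250.
Stacking rule: sum of all bases. $261500 + $3300 + $500 + $31250 = $296550.
Net percentage adjustment: +60% +40% = +100%. $296550 × 2 = $593100.
No failures to appear in the past ten years (−$16500 flat): $593100 − $16500 = $576600.

$576600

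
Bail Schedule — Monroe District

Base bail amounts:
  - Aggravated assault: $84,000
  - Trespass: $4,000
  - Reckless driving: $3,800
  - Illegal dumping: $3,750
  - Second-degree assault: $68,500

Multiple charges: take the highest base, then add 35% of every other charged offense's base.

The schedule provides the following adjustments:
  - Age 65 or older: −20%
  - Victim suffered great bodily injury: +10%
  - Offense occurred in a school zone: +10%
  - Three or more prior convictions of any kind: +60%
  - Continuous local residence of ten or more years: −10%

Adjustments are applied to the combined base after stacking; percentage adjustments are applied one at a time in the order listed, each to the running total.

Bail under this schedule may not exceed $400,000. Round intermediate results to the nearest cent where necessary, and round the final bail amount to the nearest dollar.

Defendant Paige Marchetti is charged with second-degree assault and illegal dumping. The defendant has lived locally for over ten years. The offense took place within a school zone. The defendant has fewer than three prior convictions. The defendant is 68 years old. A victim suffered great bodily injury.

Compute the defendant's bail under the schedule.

Base amounts from the schedule: second-degree assault $68,500; illegal dumping $3,750.
Stacking rule: highest base plus 35% of each additional charge. Highest is second-degree assault at $68,500. Additional: $3,750 × 35% = $1,312.50. Combined base = $68,500 + $1,312.50 = $69,812.50.
Age 65 or older (−20%): $69,812.50 × 0.8 = $55,850.
Victim suffered great bodily injury (+10%): $55,850 × 1.1 = $61,435.
Offense occurred in a school zone (+10%): $61,435 × 1.1 = $67,578.50.
Continuous local residence of ten or more years (−10%): $67,578.50 × 0.9 = $60,820.65.
$60,820.65 is within the $400,000 maximum.
Rounded to the nearest dollar: $60,821.

$60,821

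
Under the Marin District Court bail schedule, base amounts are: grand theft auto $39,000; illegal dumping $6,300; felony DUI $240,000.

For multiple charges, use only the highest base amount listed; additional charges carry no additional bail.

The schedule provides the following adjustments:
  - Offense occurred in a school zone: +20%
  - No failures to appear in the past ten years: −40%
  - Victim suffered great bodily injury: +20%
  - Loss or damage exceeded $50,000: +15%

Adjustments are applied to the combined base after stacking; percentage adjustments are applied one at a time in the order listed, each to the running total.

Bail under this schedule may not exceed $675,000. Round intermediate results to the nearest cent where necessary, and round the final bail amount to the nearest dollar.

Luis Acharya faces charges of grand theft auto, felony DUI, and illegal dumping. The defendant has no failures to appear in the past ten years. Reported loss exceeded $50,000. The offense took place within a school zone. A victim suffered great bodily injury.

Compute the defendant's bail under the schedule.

$238,464

Base amounts from the schedule: grand theft auto $39,000; felony DUI $240,000; illegal dumping $6,300.
Stacking rule: use the highest base only. Highest is felony DUI at $240,000. Combined base = $240,000.
Offense occurred in a school zone (+20%): $240,000 × 1.2 = $288,000.
No failures to appear in the past ten years (−40%): $288,000 × 0.6 = $172,800.
Victim suffered great bodily injury (+20%): $172,800 × 1.2 = $207,360.
Loss or damage exceeded $50,000 (+15%): $207,360 × 1.15 = $238,464.
$238,464 is within the $675,000 maximum.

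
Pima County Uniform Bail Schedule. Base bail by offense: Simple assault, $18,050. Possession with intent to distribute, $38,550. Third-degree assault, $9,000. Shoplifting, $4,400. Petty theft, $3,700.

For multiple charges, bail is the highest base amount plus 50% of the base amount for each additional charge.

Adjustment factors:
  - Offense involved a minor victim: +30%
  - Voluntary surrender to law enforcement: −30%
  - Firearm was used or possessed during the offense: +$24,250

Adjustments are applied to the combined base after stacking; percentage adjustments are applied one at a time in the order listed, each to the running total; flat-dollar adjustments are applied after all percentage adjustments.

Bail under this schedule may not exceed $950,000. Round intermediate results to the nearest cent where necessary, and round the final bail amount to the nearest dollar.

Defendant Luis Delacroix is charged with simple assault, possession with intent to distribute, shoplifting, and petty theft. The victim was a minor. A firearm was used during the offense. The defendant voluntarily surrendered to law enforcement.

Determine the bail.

$71,229

Base amounts from the schedule: simple assault $18,050; possession with intent to distribute $38,550; shoplifting $4,400; petty theft $3,700.
Stacking rule: highest base plus 50% of each additional charge. Highest is possession with intent to distribute at $38,550. Additional: $18,050 × 50% = $9,025; $4,400 × 50% = $2,200; $3,700 × 50% = $1,850. Combined base = $38,550 + $13,075 = $51,625.
Offense involved a minor victim (+30%): $51,625 × 1.3 = $67,112.50.
Voluntary surrender to law enforcement (−30%): $67,112.50 × 0.7 = $46,978.75.
Firearm was used or possessed during the offense (+$24,250 flat): $46,978.75 + $24,250 = $71,228.75.
$71,228.75 is within the $950,000 maximum.
Rounded to the nearest dollar: $71,229.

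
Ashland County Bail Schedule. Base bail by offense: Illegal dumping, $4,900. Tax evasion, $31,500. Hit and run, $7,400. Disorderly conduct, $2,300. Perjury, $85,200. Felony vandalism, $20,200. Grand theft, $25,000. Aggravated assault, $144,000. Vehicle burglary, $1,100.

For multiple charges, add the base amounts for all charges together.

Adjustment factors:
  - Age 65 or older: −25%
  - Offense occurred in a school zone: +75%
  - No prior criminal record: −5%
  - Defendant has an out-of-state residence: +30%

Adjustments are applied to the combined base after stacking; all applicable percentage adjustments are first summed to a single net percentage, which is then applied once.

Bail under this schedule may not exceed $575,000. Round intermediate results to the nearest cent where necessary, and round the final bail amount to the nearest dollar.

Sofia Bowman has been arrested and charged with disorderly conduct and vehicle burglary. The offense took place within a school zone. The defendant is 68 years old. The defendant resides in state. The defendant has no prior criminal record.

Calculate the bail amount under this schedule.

$4,930

Base amounts from the schedule: disorderly conduct $2,300; vehicle burglary $1,100.
Stacking rule: sum of all bases. $2,300 + $1,100 = $3,400.
Net percentage adjustment: −25% +75% −5% = +45%. $3,400 × 1.45 = $4,930.
$4,930 is within the $575,000 maximum.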